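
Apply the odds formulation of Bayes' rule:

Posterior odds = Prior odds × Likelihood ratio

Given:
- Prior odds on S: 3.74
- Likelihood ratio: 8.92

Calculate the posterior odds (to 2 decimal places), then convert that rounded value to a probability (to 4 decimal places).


Step 1: Calculate posterior odds
Posterior odds = Prior odds × LR
               = 3.74 × 8.92
               = 33.36

Step 2: Convert to probability
P(S|E) = Posterior odds / (1 + Posterior odds)
       = 33.36 / (1 + 33.36)
       = 33.36 / 34.36
       = 0.9709

The evidence increased P(S) from 0.7890 to 0.9709.


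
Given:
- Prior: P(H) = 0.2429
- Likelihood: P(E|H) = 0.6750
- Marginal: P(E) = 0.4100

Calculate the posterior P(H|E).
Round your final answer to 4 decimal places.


Using Bayes' theorem:

P(H|E) = P(E|H) × P(H) / P(E)
       = 0.6750 × 0.2429 / 0.4100
       = 0.16395750 / 0.4100
       = 0.3999

The evidence strengthens our belief in H.
Prior: 0.2429 → Posterior: 0.3999


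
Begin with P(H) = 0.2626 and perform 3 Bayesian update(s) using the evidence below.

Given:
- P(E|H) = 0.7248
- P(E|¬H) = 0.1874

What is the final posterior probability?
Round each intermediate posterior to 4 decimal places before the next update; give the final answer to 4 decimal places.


Sequential Bayesian updating:

Initial prior: P(H) = 0.2626

Update 1:
  P(E) = 0.7248 × 0.2626 + 0.1874 × 0.7374 = 0.19033248 + 0.13818876 = 0.32852124
  P(H|E) = 0.19033248 / 0.32852124 = 0.5794

Update 2:
  P(E) = 0.7248 × 0.5794 + 0.1874 × 0.4206 = 0.41994912 + 0.07882044 = 0.49876956
  P(H|E) = 0.41994912 / 0.49876956 = 0.8420

Update 3:
  P(E) = 0.7248 × 0.8420 + 0.1874 × 0.1580 = 0.61028160 + 0.02960920 = 0.63989080
  P(H|E) = 0.61028160 / 0.63989080 = 0.9537

Final posterior: 0.9537


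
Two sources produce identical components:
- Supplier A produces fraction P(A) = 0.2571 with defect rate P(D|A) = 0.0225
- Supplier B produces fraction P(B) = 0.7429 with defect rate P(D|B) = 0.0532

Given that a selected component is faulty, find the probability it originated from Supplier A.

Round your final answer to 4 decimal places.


Let A = from Supplier A, D = faulty

Given:
- P(A) = 0.2571, P(B) = 0.7429
- P(D|A) = 0.0225, P(D|B) = 0.0532

Step 1: Find P(D)
P(D) = P(D|A)P(A) + P(D|B)P(B)
     = 0.0225 × 0.2571 + 0.0532 × 0.7429
     = 0.00578475 + 0.03952228
     = 0.04530703

Step 2: Apply Bayes' theorem
P(A|D) = P(D|A)P(A) / P(D)
       = 0.00578475 / 0.04530703
       = 0.1277


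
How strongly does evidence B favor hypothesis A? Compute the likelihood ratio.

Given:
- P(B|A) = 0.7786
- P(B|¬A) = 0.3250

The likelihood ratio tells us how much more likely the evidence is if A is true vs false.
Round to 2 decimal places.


Likelihood Ratio (LR) = P(B|A) / P(B|¬A)

LR = 0.7786 / 0.3250
   = 2.40

The evidence is 2.40 times more likely if A is true than if A is false.
Because LR exceeds 1, B is evidence for A.


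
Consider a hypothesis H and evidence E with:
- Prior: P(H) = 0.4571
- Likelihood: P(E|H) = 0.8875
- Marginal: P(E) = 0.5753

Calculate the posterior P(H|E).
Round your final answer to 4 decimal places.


Using Bayes' theorem:

P(H|E) = P(E|H) × P(H) / P(E)
       = 0.8875 × 0.4571 / 0.5753
       = 0.40567625 / 0.5753
       = 0.7052

The evidence strengthens our belief in H.
Prior: 0.4571 → Posterior: 0.7052


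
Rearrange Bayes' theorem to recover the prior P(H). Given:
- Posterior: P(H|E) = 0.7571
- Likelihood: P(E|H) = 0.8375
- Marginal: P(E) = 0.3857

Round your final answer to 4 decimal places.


From Bayes' theorem: P(H|E) = P(E|H) × P(H) / P(E)

Rearranging for P(H):
P(H) = P(H|E) × P(E) / P(E|H)
     = 0.7571 × 0.3857 / 0.8375
     = 0.29201347 / 0.8375
     = 0.3487


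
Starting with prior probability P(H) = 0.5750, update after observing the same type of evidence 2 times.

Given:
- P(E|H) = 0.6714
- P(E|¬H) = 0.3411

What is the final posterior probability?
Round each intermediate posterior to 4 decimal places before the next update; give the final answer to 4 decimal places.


Sequential Bayesian updating:

Initial prior: P(H) = 0.5750

Update 1:
  P(E) = 0.6714 × 0.5750 + 0.3411 × 0.4250 = 0.38605500 + 0.14496750 = 0.53102250
  P(H|E) = 0.38605500 / 0.53102250 = 0.7270

Update 2:
  P(E) = 0.6714 × 0.7270 + 0.3411 × 0.2730 = 0.48810780 + 0.09312030 = 0.58122810
  P(H|E) = 0.48810780 / 0.58122810 = 0.8398

Final posterior: 0.8398


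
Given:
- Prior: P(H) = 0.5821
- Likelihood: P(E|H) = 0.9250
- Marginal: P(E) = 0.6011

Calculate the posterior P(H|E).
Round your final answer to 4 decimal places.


Using Bayes' theorem:

P(H|E) = P(E|H) × P(H) / P(E)
       = 0.9250 × 0.5821 / 0.6011
       = 0.53844250 / 0.6011
       = 0.8958

The evidence strengthens our belief in H.
Prior: 0.5821 → Posterior: 0.8958


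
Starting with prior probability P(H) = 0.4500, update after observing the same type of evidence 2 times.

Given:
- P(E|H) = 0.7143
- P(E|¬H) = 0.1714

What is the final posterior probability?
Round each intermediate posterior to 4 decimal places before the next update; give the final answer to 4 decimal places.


Sequential Bayesian updating:

Initial prior: P(H) = 0.4500

Update 1:
  P(E) = 0.7143 × 0.4500 + 0.1714 × 0.5500 = 0.32143500 + 0.09427000 = 0.41570500
  P(H|E) = 0.32143500 / 0.41570500 = 0.7732

Update 2:
  P(E) = 0.7143 × 0.7732 + 0.1714 × 0.2268 = 0.55229676 + 0.03887352 = 0.59117028
  P(H|E) = 0.55229676 / 0.59117028 = 0.9342

Final posterior: 0.9342


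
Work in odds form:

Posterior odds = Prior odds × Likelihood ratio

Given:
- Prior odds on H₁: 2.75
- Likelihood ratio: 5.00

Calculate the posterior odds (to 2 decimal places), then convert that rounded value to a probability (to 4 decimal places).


Step 1: Calculate posterior odds
Posterior odds = Prior odds × LR
               = 2.75 × 5.00
               = 13.75

Step 2: Convert to probability
P(H₁|E) = Posterior odds / (1 + Posterior odds)
       = 13.75 / (1 + 13.75)
       = 13.75 / 14.75
       = 0.9322

The evidence increased P(H₁) from 0.7333 to 0.9322.


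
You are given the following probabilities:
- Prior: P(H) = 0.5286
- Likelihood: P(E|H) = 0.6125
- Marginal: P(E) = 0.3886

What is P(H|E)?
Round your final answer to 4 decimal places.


Using Bayes' theorem:

P(H|E) = P(E|H) × P(H) / P(E)
       = 0.6125 × 0.5286 / 0.3886
       = 0.32376750 / 0.3886
       = 0.8332

The evidence strengthens our belief in H.
Prior: 0.5286 → Posterior: 0.8332


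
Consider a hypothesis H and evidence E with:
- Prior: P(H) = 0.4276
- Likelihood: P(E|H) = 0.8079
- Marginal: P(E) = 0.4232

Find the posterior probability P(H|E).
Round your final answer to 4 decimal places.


Using Bayes' theorem:

P(H|E) = P(E|H) × P(H) / P(E)
       = 0.8079 × 0.4276 / 0.4232
       = 0.34545804 / 0.4232
       = 0.8163

The evidence strengthens our belief in H.
Prior: 0.4276 → Posterior: 0.8163


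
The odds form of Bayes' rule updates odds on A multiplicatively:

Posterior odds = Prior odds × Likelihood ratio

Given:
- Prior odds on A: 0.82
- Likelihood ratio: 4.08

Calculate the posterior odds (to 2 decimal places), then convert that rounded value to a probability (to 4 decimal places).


Step 1: Calculate posterior odds
Posterior odds = Prior odds × LR
               = 0.82 × 4.08
               = 3.35

Step 2: Convert to probability
P(A|E) = Posterior odds / (1 + Posterior odds)
       = 3.35 / (1 + 3.35)
       = 3.35 / 4.35
       = 0.7701

The evidence increased P(A) from 0.4505 to 0.7701.


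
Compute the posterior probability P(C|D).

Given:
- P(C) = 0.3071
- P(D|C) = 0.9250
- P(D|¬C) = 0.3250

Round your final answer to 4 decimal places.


Bayes' theorem: P(C|D) = P(D|C) × P(C) / P(D)

Step 1: Calculate P(D) using law of total probability
P(D) = P(D|C)P(C) + P(D|¬C)P(¬C)
     = 0.9250 × 0.3071 + 0.3250 × 0.6929
     = 0.28406750 + 0.22519250
     = 0.50926000

Step 2: Apply Bayes' theorem
P(C|D) = P(D|C) × P(C) / P(D)
       = 0.28406750 / 0.50926000
       = 0.5578


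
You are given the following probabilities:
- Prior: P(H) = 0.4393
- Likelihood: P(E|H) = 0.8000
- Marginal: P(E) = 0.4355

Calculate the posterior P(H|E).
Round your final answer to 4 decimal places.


Using Bayes' theorem:

P(H|E) = P(E|H) × P(H) / P(E)
       = 0.8000 × 0.4393 / 0.4355
       = 0.35144000 / 0.4355
       = 0.8070

The evidence strengthens our belief in H.
Prior: 0.4393 → Posterior: 0.8070


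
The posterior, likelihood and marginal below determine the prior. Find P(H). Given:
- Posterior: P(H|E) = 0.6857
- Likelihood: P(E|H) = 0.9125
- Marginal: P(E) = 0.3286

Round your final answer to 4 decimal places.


From Bayes' theorem: P(H|E) = P(E|H) × P(H) / P(E)

Rearranging for P(H):
P(H) = P(H|E) × P(E) / P(E|H)
     = 0.6857 × 0.3286 / 0.9125
     = 0.22532102 / 0.9125
     = 0.2469


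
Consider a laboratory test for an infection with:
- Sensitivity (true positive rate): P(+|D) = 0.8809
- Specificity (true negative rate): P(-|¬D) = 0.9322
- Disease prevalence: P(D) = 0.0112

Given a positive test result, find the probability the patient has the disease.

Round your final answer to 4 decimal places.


Let D = has disease, + = positive test

Given:
- P(D) = 0.0112 (prevalence)
- P(+|D) = 0.8809 (sensitivity)
- P(-|¬D) = 0.9322 (specificity)
- P(+|¬D) = 0.0678 (false positive rate = 1 - specificity)

Step 1: Find P(+)
P(+) = P(+|D)P(D) + P(+|¬D)P(¬D)
     = 0.8809 × 0.0112 + 0.0678 × 0.9888
     = 0.00986608 + 0.06704064
     = 0.07690672

Step 2: Apply Bayes' theorem for P(D|+)
P(D|+) = P(+|D)P(D) / P(+)
       = 0.00986608 / 0.07690672
       = 0.1283


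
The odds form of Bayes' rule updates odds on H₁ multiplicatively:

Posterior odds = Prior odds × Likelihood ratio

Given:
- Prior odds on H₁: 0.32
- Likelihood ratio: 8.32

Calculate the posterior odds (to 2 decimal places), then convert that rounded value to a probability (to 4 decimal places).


Step 1: Calculate posterior odds
Posterior odds = Prior odds × LR
               = 0.32 × 8.32
               = 2.66

Step 2: Convert to probability
P(H₁|E) = Posterior odds / (1 + Posterior odds)
       = 2.66 / (1 + 2.66)
       = 2.66 / 3.66
       = 0.7268

The evidence increased P(H₁) from 0.2424 to 0.7268.


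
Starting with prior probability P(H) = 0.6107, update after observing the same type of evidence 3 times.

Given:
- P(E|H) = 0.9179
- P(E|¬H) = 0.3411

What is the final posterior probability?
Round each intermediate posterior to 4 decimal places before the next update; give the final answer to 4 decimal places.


Sequential Bayesian updating:

Initial prior: P(H) = 0.6107

Update 1:
  P(E) = 0.9179 × 0.6107 + 0.3411 × 0.3893 = 0.56056153 + 0.13279023 = 0.69335176
  P(H|E) = 0.56056153 / 0.69335176 = 0.8085

Update 2:
  P(E) = 0.9179 × 0.8085 + 0.3411 × 0.1915 = 0.74212215 + 0.06532065 = 0.80744280
  P(H|E) = 0.74212215 / 0.80744280 = 0.9191

Update 3:
  P(E) = 0.9179 × 0.9191 + 0.3411 × 0.0809 = 0.84364189 + 0.02759499 = 0.87123688
  P(H|E) = 0.84364189 / 0.87123688 = 0.9683

Final posterior: 0.9683


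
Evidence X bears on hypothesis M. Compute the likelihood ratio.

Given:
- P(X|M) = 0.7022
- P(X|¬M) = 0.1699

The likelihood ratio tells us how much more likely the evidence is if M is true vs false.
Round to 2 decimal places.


Likelihood Ratio (LR) = P(X|M) / P(X|¬M)

LR = 0.7022 / 0.1699
   = 4.13

The evidence is 4.13 times more likely if M is true than if M is false.
Since LR > 1, the evidence supports M over ¬M.


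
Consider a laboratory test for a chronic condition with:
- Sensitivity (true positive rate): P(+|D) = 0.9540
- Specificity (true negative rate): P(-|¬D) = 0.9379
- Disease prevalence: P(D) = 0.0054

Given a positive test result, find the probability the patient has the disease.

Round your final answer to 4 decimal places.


Let D = has disease, + = positive test

Given:
- P(D) = 0.0054 (prevalence)
- P(+|D) = 0.9540 (sensitivity)
- P(-|¬D) = 0.9379 (specificity)
- P(+|¬D) = 0.0621 (false positive rate = 1 - specificity)

Step 1: Find P(+)
P(+) = P(+|D)P(D) + P(+|¬D)P(¬D)
     = 0.9540 × 0.0054 + 0.0621 × 0.9946
     = 0.00515160 + 0.06176466
     = 0.06691626

Step 2: Apply Bayes' theorem for P(D|+)
P(D|+) = P(+|D)P(D) / P(+)
       = 0.00515160 / 0.06691626
       = 0.0770


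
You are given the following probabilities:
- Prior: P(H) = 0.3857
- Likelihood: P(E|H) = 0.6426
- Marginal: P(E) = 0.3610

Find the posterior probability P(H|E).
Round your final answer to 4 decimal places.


Using Bayes' theorem:

P(H|E) = P(E|H) × P(H) / P(E)
       = 0.6426 × 0.3857 / 0.3610
       = 0.24785082 / 0.3610
       = 0.6866

The evidence strengthens our belief in H.
Prior: 0.3857 → Posterior: 0.6866


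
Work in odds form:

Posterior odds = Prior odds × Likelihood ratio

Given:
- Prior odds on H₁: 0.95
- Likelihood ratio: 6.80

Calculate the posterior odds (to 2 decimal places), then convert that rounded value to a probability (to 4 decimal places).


Step 1: Calculate posterior odds
Posterior odds = Prior odds × LR
               = 0.95 × 6.80
               = 6.46

Step 2: Convert to probability
P(H₁|E) = Posterior odds / (1 + Posterior odds)
       = 6.46 / (1 + 6.46)
       = 6.46 / 7.46
       = 0.8660

The evidence increased P(H₁) from 0.4872 to 0.8660.


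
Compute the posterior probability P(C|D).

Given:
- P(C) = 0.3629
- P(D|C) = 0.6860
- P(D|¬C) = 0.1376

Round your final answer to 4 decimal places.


Bayes' theorem: P(C|D) = P(D|C) × P(C) / P(D)

Step 1: Calculate P(D) using law of total probability
P(D) = P(D|C)P(C) + P(D|¬C)P(¬C)
     = 0.6860 × 0.3629 + 0.1376 × 0.6371
     = 0.24894940 + 0.08766496
     = 0.33661436

Step 2: Apply Bayes' theorem
P(C|D) = P(D|C) × P(C) / P(D)
       = 0.24894940 / 0.33661436
       = 0.7396


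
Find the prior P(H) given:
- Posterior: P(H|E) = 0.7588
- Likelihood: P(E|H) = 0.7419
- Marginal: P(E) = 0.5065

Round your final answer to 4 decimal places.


From Bayes' theorem: P(H|E) = P(E|H) × P(H) / P(E)

Rearranging for P(H):
P(H) = P(H|E) × P(E) / P(E|H)
     = 0.7588 × 0.5065 / 0.7419
     = 0.38433220 / 0.7419
     = 0.5180


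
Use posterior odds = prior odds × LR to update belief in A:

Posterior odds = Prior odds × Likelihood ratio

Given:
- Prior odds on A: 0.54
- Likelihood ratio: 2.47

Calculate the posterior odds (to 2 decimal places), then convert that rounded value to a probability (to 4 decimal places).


Step 1: Calculate posterior odds
Posterior odds = Prior odds × LR
               = 0.54 × 2.47
               = 1.33

Step 2: Convert to probability
P(A|E) = Posterior odds / (1 + Posterior odds)
       = 1.33 / (1 + 1.33)
       = 1.33 / 2.33
       = 0.5708

The evidence increased P(A) from 0.3506 to 0.5708.


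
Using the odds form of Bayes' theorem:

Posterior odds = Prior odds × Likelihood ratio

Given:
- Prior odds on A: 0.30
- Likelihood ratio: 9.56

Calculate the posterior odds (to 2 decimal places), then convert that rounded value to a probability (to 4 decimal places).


Step 1: Calculate posterior odds
Posterior odds = Prior odds × LR
               = 0.30 × 9.56
               = 2.87

Step 2: Convert to probability
P(A|E) = Posterior odds / (1 + Posterior odds)
       = 2.87 / (1 + 2.87)
       = 2.87 / 3.87
       = 0.7416

The evidence increased P(A) from 0.2308 to 0.7416.


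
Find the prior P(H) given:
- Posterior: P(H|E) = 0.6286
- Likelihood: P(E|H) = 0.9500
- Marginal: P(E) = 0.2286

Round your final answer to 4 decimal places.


From Bayes' theorem: P(H|E) = P(E|H) × P(H) / P(E)

Rearranging for P(H):
P(H) = P(H|E) × P(E) / P(E|H)
     = 0.6286 × 0.2286 / 0.9500
     = 0.14369796 / 0.9500
     = 0.1513


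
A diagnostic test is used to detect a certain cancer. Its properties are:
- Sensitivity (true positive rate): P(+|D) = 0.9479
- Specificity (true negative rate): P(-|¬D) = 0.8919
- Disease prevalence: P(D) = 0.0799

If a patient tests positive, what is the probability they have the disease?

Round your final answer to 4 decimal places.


Let D = has disease, + = positive test

Given:
- P(D) = 0.0799 (prevalence)
- P(+|D) = 0.9479 (sensitivity)
- P(-|¬D) = 0.8919 (specificity)
- P(+|¬D) = 0.1081 (false positive rate = 1 - specificity)

Step 1: Find P(+)
P(+) = P(+|D)P(D) + P(+|¬D)P(¬D)
     = 0.9479 × 0.0799 + 0.1081 × 0.9201
     = 0.07573721 + 0.09946281
     = 0.17520002

Step 2: Apply Bayes' theorem for P(D|+)
P(D|+) = P(+|D)P(D) / P(+)
       = 0.07573721 / 0.17520002
       = 0.4323


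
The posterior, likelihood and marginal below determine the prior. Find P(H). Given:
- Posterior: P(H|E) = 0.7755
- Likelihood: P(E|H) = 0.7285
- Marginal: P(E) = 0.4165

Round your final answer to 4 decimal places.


From Bayes' theorem: P(H|E) = P(E|H) × P(H) / P(E)

Rearranging for P(H):
P(H) = P(H|E) × P(E) / P(E|H)
     = 0.7755 × 0.4165 / 0.7285
     = 0.32299575 / 0.7285
     = 0.4434


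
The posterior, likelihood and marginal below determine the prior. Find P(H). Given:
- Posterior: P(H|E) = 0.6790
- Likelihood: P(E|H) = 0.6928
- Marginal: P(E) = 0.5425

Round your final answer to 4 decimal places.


From Bayes' theorem: P(H|E) = P(E|H) × P(H) / P(E)

Rearranging for P(H):
P(H) = P(H|E) × P(E) / P(E|H)
     = 0.6790 × 0.5425 / 0.6928
     = 0.36835750 / 0.6928
     = 0.5317


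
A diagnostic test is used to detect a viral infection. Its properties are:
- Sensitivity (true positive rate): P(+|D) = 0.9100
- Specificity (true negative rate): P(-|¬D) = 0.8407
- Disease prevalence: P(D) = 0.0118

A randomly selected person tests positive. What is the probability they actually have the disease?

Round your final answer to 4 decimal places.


Let D = has disease, + = positive test

Given:
- P(D) = 0.0118 (prevalence)
- P(+|D) = 0.9100 (sensitivity)
- P(-|¬D) = 0.8407 (specificity)
- P(+|¬D) = 0.1593 (false positive rate = 1 - specificity)

Step 1: Find P(+)
P(+) = P(+|D)P(D) + P(+|¬D)P(¬D)
     = 0.9100 × 0.0118 + 0.1593 × 0.9882
     = 0.01073800 + 0.15742026
     = 0.16815826

Step 2: Apply Bayes' theorem for P(D|+)
P(D|+) = P(+|D)P(D) / P(+)
       = 0.01073800 / 0.16815826
       = 0.0639


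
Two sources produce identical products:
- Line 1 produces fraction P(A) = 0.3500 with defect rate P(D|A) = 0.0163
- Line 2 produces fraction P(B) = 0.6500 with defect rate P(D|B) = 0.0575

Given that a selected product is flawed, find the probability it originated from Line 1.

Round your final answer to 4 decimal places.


Let A = from Line 1, D = flawed

Given:
- P(A) = 0.3500, P(B) = 0.6500
- P(D|A) = 0.0163, P(D|B) = 0.0575

Step 1: Find P(D)
P(D) = P(D|A)P(A) + P(D|B)P(B)
     = 0.0163 × 0.3500 + 0.0575 × 0.6500
     = 0.00570500 + 0.03737500
     = 0.04308000

Step 2: Apply Bayes' theorem
P(A|D) = P(D|A)P(A) / P(D)
       = 0.00570500 / 0.04308000
       = 0.1324


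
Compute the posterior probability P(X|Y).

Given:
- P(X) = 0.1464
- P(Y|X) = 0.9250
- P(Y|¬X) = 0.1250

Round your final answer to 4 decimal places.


Bayes' theorem: P(X|Y) = P(Y|X) × P(X) / P(Y)

Step 1: Calculate P(Y) using law of total probability
P(Y) = P(Y|X)P(X) + P(Y|¬X)P(¬X)
     = 0.9250 × 0.1464 + 0.1250 × 0.8536
     = 0.13542000 + 0.10670000
     = 0.24212000

Step 2: Apply Bayes' theorem
P(X|Y) = P(Y|X) × P(X) / P(Y)
       = 0.13542000 / 0.24212000
       = 0.5593


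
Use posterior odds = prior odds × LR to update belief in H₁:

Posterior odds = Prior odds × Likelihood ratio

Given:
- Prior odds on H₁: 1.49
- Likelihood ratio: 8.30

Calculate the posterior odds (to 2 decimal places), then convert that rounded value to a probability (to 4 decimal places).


Step 1: Calculate posterior odds
Posterior odds = Prior odds × LR
               = 1.49 × 8.30
               = 12.37

Step 2: Convert to probability
P(H₁|E) = Posterior odds / (1 + Posterior odds)
       = 12.37 / (1 + 12.37)
       = 12.37 / 13.37
       = 0.9252

The evidence increased P(H₁) from 0.5984 to 0.9252.


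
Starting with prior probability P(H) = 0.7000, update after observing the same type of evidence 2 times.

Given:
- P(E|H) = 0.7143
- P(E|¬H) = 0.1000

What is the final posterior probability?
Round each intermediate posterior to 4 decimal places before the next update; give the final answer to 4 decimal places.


Sequential Bayesian updating:

Initial prior: P(H) = 0.7000

Update 1:
  P(E) = 0.7143 × 0.7000 + 0.1000 × 0.3000 = 0.50001000 + 0.03000000 = 0.53001000
  P(H|E) = 0.50001000 / 0.53001000 = 0.9434

Update 2:
  P(E) = 0.7143 × 0.9434 + 0.1000 × 0.0566 = 0.67387062 + 0.00566000 = 0.67953062
  P(H|E) = 0.67387062 / 0.67953062 = 0.9917

Final posterior: 0.9917


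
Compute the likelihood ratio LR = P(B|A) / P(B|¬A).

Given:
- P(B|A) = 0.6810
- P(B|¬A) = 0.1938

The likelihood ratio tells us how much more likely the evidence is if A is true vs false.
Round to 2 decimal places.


Likelihood Ratio (LR) = P(B|A) / P(B|¬A)

LR = 0.6810 / 0.1938
   = 3.51

The evidence is 3.51 times more likely if A is true than if A is false.
Because LR exceeds 1, B is evidence for A.


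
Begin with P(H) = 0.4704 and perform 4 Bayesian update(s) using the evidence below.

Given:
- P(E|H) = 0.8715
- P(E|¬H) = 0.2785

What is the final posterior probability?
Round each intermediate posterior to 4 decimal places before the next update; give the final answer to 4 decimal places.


Sequential Bayesian updating:

Initial prior: P(H) = 0.4704

Update 1:
  P(E) = 0.8715 × 0.4704 + 0.2785 × 0.5296 = 0.40995360 + 0.14749360 = 0.55744720
  P(H|E) = 0.40995360 / 0.55744720 = 0.7354

Update 2:
  P(E) = 0.8715 × 0.7354 + 0.2785 × 0.2646 = 0.64090110 + 0.07369110 = 0.71459220
  P(H|E) = 0.64090110 / 0.71459220 = 0.8969

Update 3:
  P(E) = 0.8715 × 0.8969 + 0.2785 × 0.1031 = 0.78164835 + 0.02871335 = 0.81036170
  P(H|E) = 0.78164835 / 0.81036170 = 0.9646

Update 4:
  P(E) = 0.8715 × 0.9646 + 0.2785 × 0.0354 = 0.84064890 + 0.00985890 = 0.85050780
  P(H|E) = 0.84064890 / 0.85050780 = 0.9884

Final posterior: 0.9884


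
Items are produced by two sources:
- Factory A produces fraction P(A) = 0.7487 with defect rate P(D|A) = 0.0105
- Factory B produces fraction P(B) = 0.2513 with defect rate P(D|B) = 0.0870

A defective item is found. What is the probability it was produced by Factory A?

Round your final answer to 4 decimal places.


Let A = from Factory A, D = defective

Given:
- P(A) = 0.7487, P(B) = 0.2513
- P(D|A) = 0.0105, P(D|B) = 0.0870

Step 1: Find P(D)
P(D) = P(D|A)P(A) + P(D|B)P(B)
     = 0.0105 × 0.7487 + 0.0870 × 0.2513
     = 0.00786135 + 0.02186310
     = 0.02972445

Step 2: Apply Bayes' theorem
P(A|D) = P(D|A)P(A) / P(D)
       = 0.00786135 / 0.02972445
       = 0.2645


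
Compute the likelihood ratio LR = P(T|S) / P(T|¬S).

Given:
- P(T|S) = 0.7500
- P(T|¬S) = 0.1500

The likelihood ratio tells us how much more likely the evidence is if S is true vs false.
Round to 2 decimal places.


Likelihood Ratio (LR) = P(T|S) / P(T|¬S)

LR = 0.7500 / 0.1500
   = 5.00

The evidence is 5.00 times more likely if S is true than if S is false.
LR > 1, so observing T raises the odds in favor of S.


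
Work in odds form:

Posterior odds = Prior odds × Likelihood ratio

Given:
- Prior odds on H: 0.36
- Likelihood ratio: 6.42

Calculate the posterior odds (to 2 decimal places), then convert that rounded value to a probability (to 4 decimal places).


Step 1: Calculate posterior odds
Posterior odds = Prior odds × LR
               = 0.36 × 6.42
               = 2.31

Step 2: Convert to probability
P(H|E) = Posterior odds / (1 + Posterior odds)
       = 2.31 / (1 + 2.31)
       = 2.31 / 3.31
       = 0.6979

The evidence increased P(H) from 0.2647 to 0.6979.


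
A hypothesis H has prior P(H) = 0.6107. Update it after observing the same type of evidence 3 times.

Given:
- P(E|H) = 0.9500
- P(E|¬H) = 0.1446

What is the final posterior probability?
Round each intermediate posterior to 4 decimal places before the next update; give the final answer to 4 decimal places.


Sequential Bayesian updating:

Initial prior: P(H) = 0.6107

Update 1:
  P(E) = 0.9500 × 0.6107 + 0.1446 × 0.3893 = 0.58016500 + 0.05629278 = 0.63645778
  P(H|E) = 0.58016500 / 0.63645778 = 0.9116

Update 2:
  P(E) = 0.9500 × 0.9116 + 0.1446 × 0.0884 = 0.86602000 + 0.01278264 = 0.87880264
  P(H|E) = 0.86602000 / 0.87880264 = 0.9855

Update 3:
  P(E) = 0.9500 × 0.9855 + 0.1446 × 0.0145 = 0.93622500 + 0.00209670 = 0.93832170
  P(H|E) = 0.93622500 / 0.93832170 = 0.9978

Final posterior: 0.9978


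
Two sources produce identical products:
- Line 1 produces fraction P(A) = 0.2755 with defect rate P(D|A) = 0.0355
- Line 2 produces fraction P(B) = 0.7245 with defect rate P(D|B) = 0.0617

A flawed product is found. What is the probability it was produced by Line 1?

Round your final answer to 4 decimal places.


Let A = from Line 1, D = flawed

Given:
- P(A) = 0.2755, P(B) = 0.7245
- P(D|A) = 0.0355, P(D|B) = 0.0617

Step 1: Find P(D)
P(D) = P(D|A)P(A) + P(D|B)P(B)
     = 0.0355 × 0.2755 + 0.0617 × 0.7245
     = 0.00978025 + 0.04470165
     = 0.05448190

Step 2: Apply Bayes' theorem
P(A|D) = P(D|A)P(A) / P(D)
       = 0.00978025 / 0.05448190
       = 0.1795


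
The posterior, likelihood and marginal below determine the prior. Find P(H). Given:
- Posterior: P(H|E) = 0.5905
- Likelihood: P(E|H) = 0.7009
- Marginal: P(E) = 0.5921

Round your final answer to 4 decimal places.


From Bayes' theorem: P(H|E) = P(E|H) × P(H) / P(E)

Rearranging for P(H):
P(H) = P(H|E) × P(E) / P(E|H)
     = 0.5905 × 0.5921 / 0.7009
     = 0.34963505 / 0.7009
     = 0.4988


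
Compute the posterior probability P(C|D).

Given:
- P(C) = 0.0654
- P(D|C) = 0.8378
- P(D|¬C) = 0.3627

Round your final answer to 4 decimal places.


Bayes' theorem: P(C|D) = P(D|C) × P(C) / P(D)

Step 1: Calculate P(D) using law of total probability
P(D) = P(D|C)P(C) + P(D|¬C)P(¬C)
     = 0.8378 × 0.0654 + 0.3627 × 0.9346
     = 0.05479212 + 0.33897942
     = 0.39377154

Step 2: Apply Bayes' theorem
P(C|D) = P(D|C) × P(C) / P(D)
       = 0.05479212 / 0.39377154
       = 0.1391


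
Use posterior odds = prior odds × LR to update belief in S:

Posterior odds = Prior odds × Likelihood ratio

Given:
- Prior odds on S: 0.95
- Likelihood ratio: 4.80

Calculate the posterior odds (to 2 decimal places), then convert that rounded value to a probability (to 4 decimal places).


Step 1: Calculate posterior odds
Posterior odds = Prior odds × LR
               = 0.95 × 4.80
               = 4.56

Step 2: Convert to probability
P(S|E) = Posterior odds / (1 + Posterior odds)
       = 4.56 / (1 + 4.56)
       = 4.56 / 5.56
       = 0.8201

The evidence increased P(S) from 0.4872 to 0.8201.


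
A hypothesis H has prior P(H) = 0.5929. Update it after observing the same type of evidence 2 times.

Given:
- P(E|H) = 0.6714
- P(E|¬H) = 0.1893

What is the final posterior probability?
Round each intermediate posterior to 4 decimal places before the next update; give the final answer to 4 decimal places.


Sequential Bayesian updating:

Initial prior: P(H) = 0.5929

Update 1:
  P(E) = 0.6714 × 0.5929 + 0.1893 × 0.4071 = 0.39807306 + 0.07706403 = 0.47513709
  P(H|E) = 0.39807306 / 0.47513709 = 0.8378

Update 2:
  P(E) = 0.6714 × 0.8378 + 0.1893 × 0.1622 = 0.56249892 + 0.03070446 = 0.59320338
  P(H|E) = 0.56249892 / 0.59320338 = 0.9482

Final posterior: 0.9482


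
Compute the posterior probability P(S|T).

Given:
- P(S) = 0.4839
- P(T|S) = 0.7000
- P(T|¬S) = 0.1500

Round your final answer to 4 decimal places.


Bayes' theorem: P(S|T) = P(T|S) × P(S) / P(T)

Step 1: Calculate P(T) using law of total probability
P(T) = P(T|S)P(S) + P(T|¬S)P(¬S)
     = 0.7000 × 0.4839 + 0.1500 × 0.5161
     = 0.33873000 + 0.07741500
     = 0.41614500

Step 2: Apply Bayes' theorem
P(S|T) = P(T|S) × P(S) / P(T)
       = 0.33873000 / 0.41614500
       = 0.8140


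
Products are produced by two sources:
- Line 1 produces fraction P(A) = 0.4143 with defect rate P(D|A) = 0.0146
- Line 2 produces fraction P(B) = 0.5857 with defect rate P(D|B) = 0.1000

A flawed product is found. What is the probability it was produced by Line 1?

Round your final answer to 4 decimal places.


Let A = from Line 1, D = flawed

Given:
- P(A) = 0.4143, P(B) = 0.5857
- P(D|A) = 0.0146, P(D|B) = 0.1000

Step 1: Find P(D)
P(D) = P(D|A)P(A) + P(D|B)P(B)
     = 0.0146 × 0.4143 + 0.1000 × 0.5857
     = 0.00604878 + 0.05857000
     = 0.06461878

Step 2: Apply Bayes' theorem
P(A|D) = P(D|A)P(A) / P(D)
       = 0.00604878 / 0.06461878
       = 0.0936


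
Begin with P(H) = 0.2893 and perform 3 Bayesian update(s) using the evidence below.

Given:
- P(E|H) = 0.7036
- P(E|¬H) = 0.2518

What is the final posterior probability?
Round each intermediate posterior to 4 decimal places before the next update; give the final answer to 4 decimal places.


Sequential Bayesian updating:

Initial prior: P(H) = 0.2893

Update 1:
  P(E) = 0.7036 × 0.2893 + 0.2518 × 0.7107 = 0.20355148 + 0.17895426 = 0.38250574
  P(H|E) = 0.20355148 / 0.38250574 = 0.5322

Update 2:
  P(E) = 0.7036 × 0.5322 + 0.2518 × 0.4678 = 0.37445592 + 0.11779204 = 0.49224796
  P(H|E) = 0.37445592 / 0.49224796 = 0.7607

Update 3:
  P(E) = 0.7036 × 0.7607 + 0.2518 × 0.2393 = 0.53522852 + 0.06025574 = 0.59548426
  P(H|E) = 0.53522852 / 0.59548426 = 0.8988

Final posterior: 0.8988


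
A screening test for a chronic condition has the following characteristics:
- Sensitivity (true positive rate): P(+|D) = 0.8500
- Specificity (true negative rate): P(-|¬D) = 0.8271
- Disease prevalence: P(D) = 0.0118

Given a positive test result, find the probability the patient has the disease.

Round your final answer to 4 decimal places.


Let D = has disease, + = positive test

Given:
- P(D) = 0.0118 (prevalence)
- P(+|D) = 0.8500 (sensitivity)
- P(-|¬D) = 0.8271 (specificity)
- P(+|¬D) = 0.1729 (false positive rate = 1 - specificity)

Step 1: Find P(+)
P(+) = P(+|D)P(D) + P(+|¬D)P(¬D)
     = 0.8500 × 0.0118 + 0.1729 × 0.9882
     = 0.01003000 + 0.17085978
     = 0.18088978

Step 2: Apply Bayes' theorem for P(D|+)
P(D|+) = P(+|D)P(D) / P(+)
       = 0.01003000 / 0.18088978
       = 0.0554


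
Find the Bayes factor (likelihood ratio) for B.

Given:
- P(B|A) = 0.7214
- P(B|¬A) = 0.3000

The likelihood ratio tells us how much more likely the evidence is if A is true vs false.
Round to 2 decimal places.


Likelihood Ratio (LR) = P(B|A) / P(B|¬A)

LR = 0.7214 / 0.3000
   = 2.40

The evidence is 2.40 times more likely if A is true than if A is false.
Because LR exceeds 1, B is evidence for A.


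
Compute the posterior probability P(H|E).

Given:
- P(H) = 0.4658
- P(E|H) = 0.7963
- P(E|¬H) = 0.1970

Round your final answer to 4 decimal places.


Bayes' theorem: P(H|E) = P(E|H) × P(H) / P(E)

Step 1: Calculate P(E) using law of total probability
P(E) = P(E|H)P(H) + P(E|¬H)P(¬H)
     = 0.7963 × 0.4658 + 0.1970 × 0.5342
     = 0.37091654 + 0.10523740
     = 0.47615394

Step 2: Apply Bayes' theorem
P(H|E) = P(E|H) × P(H) / P(E)
       = 0.37091654 / 0.47615394
       = 0.7790


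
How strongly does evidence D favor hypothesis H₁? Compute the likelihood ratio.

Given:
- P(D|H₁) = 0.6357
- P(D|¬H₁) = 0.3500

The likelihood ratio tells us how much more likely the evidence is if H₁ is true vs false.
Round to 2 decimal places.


Likelihood Ratio (LR) = P(D|H₁) / P(D|¬H₁)

LR = 0.6357 / 0.3500
   = 1.82

The evidence is 1.82 times more likely if H₁ is true than if H₁ is false.
Since LR > 1, the evidence supports H₁ over ¬H₁.


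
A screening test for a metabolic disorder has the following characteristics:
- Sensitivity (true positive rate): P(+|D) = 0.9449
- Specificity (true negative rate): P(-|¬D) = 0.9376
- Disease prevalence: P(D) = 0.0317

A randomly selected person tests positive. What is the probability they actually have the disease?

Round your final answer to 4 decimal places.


Let D = has disease, + = positive test

Given:
- P(D) = 0.0317 (prevalence)
- P(+|D) = 0.9449 (sensitivity)
- P(-|¬D) = 0.9376 (specificity)
- P(+|¬D) = 0.0624 (false positive rate = 1 - specificity)

Step 1: Find P(+)
P(+) = P(+|D)P(D) + P(+|¬D)P(¬D)
     = 0.9449 × 0.0317 + 0.0624 × 0.9683
     = 0.02995333 + 0.06042192
     = 0.09037525

Step 2: Apply Bayes' theorem for P(D|+)
P(D|+) = P(+|D)P(D) / P(+)
       = 0.02995333 / 0.09037525
       = 0.3314


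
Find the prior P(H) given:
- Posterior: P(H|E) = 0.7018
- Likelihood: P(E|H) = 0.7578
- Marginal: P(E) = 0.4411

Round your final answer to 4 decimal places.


From Bayes' theorem: P(H|E) = P(E|H) × P(H) / P(E)

Rearranging for P(H):
P(H) = P(H|E) × P(E) / P(E|H)
     = 0.7018 × 0.4411 / 0.7578
     = 0.30956398 / 0.7578
     = 0.4085


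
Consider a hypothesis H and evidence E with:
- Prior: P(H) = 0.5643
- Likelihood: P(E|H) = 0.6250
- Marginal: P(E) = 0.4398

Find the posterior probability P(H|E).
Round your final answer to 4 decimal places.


Using Bayes' theorem:

P(H|E) = P(E|H) × P(H) / P(E)
       = 0.6250 × 0.5643 / 0.4398
       = 0.35268750 / 0.4398
       = 0.8019

The evidence strengthens our belief in H.
Prior: 0.5643 → Posterior: 0.8019


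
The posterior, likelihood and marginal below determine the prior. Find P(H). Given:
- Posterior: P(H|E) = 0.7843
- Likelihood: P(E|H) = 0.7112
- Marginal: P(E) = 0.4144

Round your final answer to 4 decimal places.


From Bayes' theorem: P(H|E) = P(E|H) × P(H) / P(E)

Rearranging for P(H):
P(H) = P(H|E) × P(E) / P(E|H)
     = 0.7843 × 0.4144 / 0.7112
     = 0.32501392 / 0.7112
     = 0.4570


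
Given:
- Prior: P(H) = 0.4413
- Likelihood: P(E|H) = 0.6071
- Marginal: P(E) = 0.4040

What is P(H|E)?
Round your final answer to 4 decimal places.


Using Bayes' theorem:

P(H|E) = P(E|H) × P(H) / P(E)
       = 0.6071 × 0.4413 / 0.4040
       = 0.26791323 / 0.4040
       = 0.6632

The evidence strengthens our belief in H.
Prior: 0.4413 → Posterior: 0.6632


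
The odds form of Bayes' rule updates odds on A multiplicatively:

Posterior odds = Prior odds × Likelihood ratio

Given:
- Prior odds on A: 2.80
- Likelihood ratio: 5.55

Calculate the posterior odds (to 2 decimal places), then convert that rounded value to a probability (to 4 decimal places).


Step 1: Calculate posterior odds
Posterior odds = Prior odds × LR
               = 2.80 × 5.55
               = 15.54

Step 2: Convert to probability
P(A|E) = Posterior odds / (1 + Posterior odds)
       = 15.54 / (1 + 15.54)
       = 15.54 / 16.54
       = 0.9395

The evidence increased P(A) from 0.7368 to 0.9395.


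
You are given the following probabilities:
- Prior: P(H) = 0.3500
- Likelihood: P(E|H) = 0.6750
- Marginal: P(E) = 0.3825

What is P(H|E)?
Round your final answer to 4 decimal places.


Using Bayes' theorem:

P(H|E) = P(E|H) × P(H) / P(E)
       = 0.6750 × 0.3500 / 0.3825
       = 0.23625000 / 0.3825
       = 0.6176

The evidence strengthens our belief in H.
Prior: 0.3500 → Posterior: 0.6176


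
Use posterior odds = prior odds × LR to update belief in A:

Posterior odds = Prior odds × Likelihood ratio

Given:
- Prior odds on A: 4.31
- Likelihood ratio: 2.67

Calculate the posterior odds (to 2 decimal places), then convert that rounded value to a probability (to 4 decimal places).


Step 1: Calculate posterior odds
Posterior odds = Prior odds × LR
               = 4.31 × 2.67
               = 11.51

Step 2: Convert to probability
P(A|E) = Posterior odds / (1 + Posterior odds)
       = 11.51 / (1 + 11.51)
       = 11.51 / 12.51
       = 0.9201

The evidence increased P(A) from 0.8117 to 0.9201.


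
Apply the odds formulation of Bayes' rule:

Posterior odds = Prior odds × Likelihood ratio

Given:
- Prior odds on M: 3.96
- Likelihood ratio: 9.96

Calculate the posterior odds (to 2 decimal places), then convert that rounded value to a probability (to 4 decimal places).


Step 1: Calculate posterior odds
Posterior odds = Prior odds × LR
               = 3.96 × 9.96
               = 39.44

Step 2: Convert to probability
P(M|E) = Posterior odds / (1 + Posterior odds)
       = 39.44 / (1 + 39.44)
       = 39.44 / 40.44
       = 0.9753

The evidence increased P(M) from 0.7984 to 0.9753.


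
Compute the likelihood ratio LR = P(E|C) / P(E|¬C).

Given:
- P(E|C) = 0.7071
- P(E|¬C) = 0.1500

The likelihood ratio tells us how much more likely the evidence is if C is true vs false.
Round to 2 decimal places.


Likelihood Ratio (LR) = P(E|C) / P(E|¬C)

LR = 0.7071 / 0.1500
   = 4.71

The evidence is 4.71 times more likely if C is true than if C is false.
Because LR exceeds 1, E is evidence for C.


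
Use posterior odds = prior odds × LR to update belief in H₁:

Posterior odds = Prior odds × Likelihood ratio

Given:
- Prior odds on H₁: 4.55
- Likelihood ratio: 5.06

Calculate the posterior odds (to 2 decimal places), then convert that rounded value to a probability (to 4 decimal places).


Step 1: Calculate posterior odds
Posterior odds = Prior odds × LR
               = 4.55 × 5.06
               = 23.02

Step 2: Convert to probability
P(H₁|E) = Posterior odds / (1 + Posterior odds)
       = 23.02 / (1 + 23.02)
       = 23.02 / 24.02
       = 0.9584

The evidence increased P(H₁) from 0.8198 to 0.9584.


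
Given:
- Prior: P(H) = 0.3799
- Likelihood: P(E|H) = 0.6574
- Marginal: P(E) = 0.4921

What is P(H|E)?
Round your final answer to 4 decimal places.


Using Bayes' theorem:

P(H|E) = P(E|H) × P(H) / P(E)
       = 0.6574 × 0.3799 / 0.4921
       = 0.24974626 / 0.4921
       = 0.5075

The evidence strengthens our belief in H.
Prior: 0.3799 → Posterior: 0.5075


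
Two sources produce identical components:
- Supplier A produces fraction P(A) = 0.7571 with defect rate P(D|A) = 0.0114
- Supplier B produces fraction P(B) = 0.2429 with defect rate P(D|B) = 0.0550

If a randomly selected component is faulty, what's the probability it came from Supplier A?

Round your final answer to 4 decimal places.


Let A = from Supplier A, D = faulty

Given:
- P(A) = 0.7571, P(B) = 0.2429
- P(D|A) = 0.0114, P(D|B) = 0.0550

Step 1: Find P(D)
P(D) = P(D|A)P(A) + P(D|B)P(B)
     = 0.0114 × 0.7571 + 0.0550 × 0.2429
     = 0.00863094 + 0.01335950
     = 0.02199044

Step 2: Apply Bayes' theorem
P(A|D) = P(D|A)P(A) / P(D)
       = 0.00863094 / 0.02199044
       = 0.3925


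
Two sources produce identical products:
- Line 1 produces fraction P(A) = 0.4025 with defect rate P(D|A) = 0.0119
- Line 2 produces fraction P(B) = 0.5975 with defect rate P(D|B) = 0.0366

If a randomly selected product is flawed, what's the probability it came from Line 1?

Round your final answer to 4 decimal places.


Let A = from Line 1, D = flawed

Given:
- P(A) = 0.4025, P(B) = 0.5975
- P(D|A) = 0.0119, P(D|B) = 0.0366

Step 1: Find P(D)
P(D) = P(D|A)P(A) + P(D|B)P(B)
     = 0.0119 × 0.4025 + 0.0366 × 0.5975
     = 0.00478975 + 0.02186850
     = 0.02665825

Step 2: Apply Bayes' theorem
P(A|D) = P(D|A)P(A) / P(D)
       = 0.00478975 / 0.02665825
       = 0.1797


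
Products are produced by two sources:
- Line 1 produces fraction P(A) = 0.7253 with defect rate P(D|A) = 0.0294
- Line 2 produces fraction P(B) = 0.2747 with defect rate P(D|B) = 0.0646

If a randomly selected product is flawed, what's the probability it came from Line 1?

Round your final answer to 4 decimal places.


Let A = from Line 1, D = flawed

Given:
- P(A) = 0.7253, P(B) = 0.2747
- P(D|A) = 0.0294, P(D|B) = 0.0646

Step 1: Find P(D)
P(D) = P(D|A)P(A) + P(D|B)P(B)
     = 0.0294 × 0.7253 + 0.0646 × 0.2747
     = 0.02132382 + 0.01774562
     = 0.03906944

Step 2: Apply Bayes' theorem
P(A|D) = P(D|A)P(A) / P(D)
       = 0.02132382 / 0.03906944
       = 0.5458


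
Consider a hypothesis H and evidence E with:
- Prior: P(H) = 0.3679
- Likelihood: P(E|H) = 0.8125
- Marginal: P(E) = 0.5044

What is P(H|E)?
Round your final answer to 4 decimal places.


Using Bayes' theorem:

P(H|E) = P(E|H) × P(H) / P(E)
       = 0.8125 × 0.3679 / 0.5044
       = 0.29891875 / 0.5044
       = 0.5926

The evidence strengthens our belief in H.
Prior: 0.3679 → Posterior: 0.5926
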